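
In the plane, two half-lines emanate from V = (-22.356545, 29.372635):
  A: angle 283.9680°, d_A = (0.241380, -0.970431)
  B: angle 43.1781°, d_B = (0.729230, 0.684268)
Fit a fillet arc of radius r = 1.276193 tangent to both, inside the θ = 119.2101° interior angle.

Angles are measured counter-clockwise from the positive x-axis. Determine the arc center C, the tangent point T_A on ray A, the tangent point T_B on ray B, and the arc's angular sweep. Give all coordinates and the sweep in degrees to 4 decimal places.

bisector direction at 343.5731° = (0.959181,-0.282793)
center distance |VC| = r/sin(θ/2) = 1.276193/sin(59.6050°) = 1.479544
C = V + |VC|·bis = (-20.9374,28.9542)
T_A = V + ((C−V)·d_A)·d_A = V + 0.7486·d_A = (-22.1759,28.6462)
T_B = V + ((C−V)·d_B)·d_B = V + 0.7486·d_B = (-21.8107,29.8849)
sweep = 180° − θ = 60.7899°

center=(-20.9374,28.9542) T_A=(-22.1759,28.6462) T_B=(-21.8107,29.8849) sweep=60.7899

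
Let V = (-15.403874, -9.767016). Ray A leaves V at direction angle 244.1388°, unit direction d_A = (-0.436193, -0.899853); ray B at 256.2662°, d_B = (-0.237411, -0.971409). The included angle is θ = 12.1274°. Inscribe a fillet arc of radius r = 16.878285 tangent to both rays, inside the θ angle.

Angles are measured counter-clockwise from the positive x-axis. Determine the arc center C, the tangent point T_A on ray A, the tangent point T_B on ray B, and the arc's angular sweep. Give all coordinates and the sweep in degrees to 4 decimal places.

center=(-69.5211,-160.1039) T_A=(-84.7091,-152.7418) T_B=(-53.1254,-164.1110) sweep=167.8726

bisector direction at 250.2025° = (-0.338697,-0.940896)
center distance |VC| = r/sin(θ/2) = 16.878285/sin(6.0637°) = 159.780675
C = V + |VC|·bis = (-69.5211,-160.1039)
T_A = V + ((C−V)·d_A)·d_A = V + 158.8867·d_A = (-84.7091,-152.7418)
T_B = V + ((C−V)·d_B)·d_B = V + 158.8867·d_B = (-53.1254,-164.1110)
sweep = 180° − θ = 167.8726°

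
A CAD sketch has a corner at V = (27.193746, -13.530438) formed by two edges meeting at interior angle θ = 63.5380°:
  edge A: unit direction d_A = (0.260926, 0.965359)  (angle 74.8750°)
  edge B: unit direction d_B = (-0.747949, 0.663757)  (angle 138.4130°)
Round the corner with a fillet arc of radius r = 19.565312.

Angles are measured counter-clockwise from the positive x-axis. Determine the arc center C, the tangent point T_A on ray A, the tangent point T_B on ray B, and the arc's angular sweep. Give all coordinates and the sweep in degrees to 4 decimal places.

center=(16.5498,22.0740) T_A=(35.4374,16.9689) T_B=(3.5632,7.4401) sweep=116.4620

bisector direction at 106.6440° = (-0.286424,0.958103)
center distance |VC| = r/sin(θ/2) = 19.565312/sin(31.7690°) = 37.161377
C = V + |VC|·bis = (16.5498,22.0740)
T_A = V + ((C−V)·d_A)·d_A = V + 31.5938·d_A = (35.4374,16.9689)
T_B = V + ((C−V)·d_B)·d_B = V + 31.5938·d_B = (3.5632,7.4401)
sweep = 180° − θ = 116.4620°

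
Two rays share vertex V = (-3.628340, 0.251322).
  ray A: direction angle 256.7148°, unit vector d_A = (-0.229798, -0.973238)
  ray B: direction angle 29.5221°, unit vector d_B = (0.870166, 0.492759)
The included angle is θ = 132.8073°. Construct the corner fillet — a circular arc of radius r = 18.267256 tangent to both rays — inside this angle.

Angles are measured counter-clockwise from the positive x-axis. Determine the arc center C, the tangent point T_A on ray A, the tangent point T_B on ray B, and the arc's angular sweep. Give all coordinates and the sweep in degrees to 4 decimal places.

center=(12.3164,-11.7123) T_A=(-5.4620,-7.5145) T_B=(3.3150,4.1832) sweep=47.1927

bisector direction at 323.1184° = (0.799878,-0.600163)
center distance |VC| = r/sin(θ/2) = 18.267256/sin(66.4036°) = 19.933971
C = V + |VC|·bis = (12.3164,-11.7123)
T_A = V + ((C−V)·d_A)·d_A = V + 7.9794·d_A = (-5.4620,-7.5145)
T_B = V + ((C−V)·d_B)·d_B = V + 7.9794·d_B = (3.3150,4.1832)
sweep = 180° − θ = 47.1927°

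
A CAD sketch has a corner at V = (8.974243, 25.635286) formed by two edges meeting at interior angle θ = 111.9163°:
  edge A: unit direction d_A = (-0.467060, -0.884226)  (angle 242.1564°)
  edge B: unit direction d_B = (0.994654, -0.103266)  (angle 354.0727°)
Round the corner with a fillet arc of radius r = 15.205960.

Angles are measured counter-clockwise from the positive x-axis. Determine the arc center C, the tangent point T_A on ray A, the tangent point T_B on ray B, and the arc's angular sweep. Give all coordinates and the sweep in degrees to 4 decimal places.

bisector direction at 298.1146° = (0.471236,-0.882007)
center distance |VC| = r/sin(θ/2) = 15.205960/sin(55.9582°) = 18.350748
C = V + |VC|·bis = (17.6218,9.4498)
T_A = V + ((C−V)·d_A)·d_A = V + 10.2727·d_A = (4.1763,16.5519)
T_B = V + ((C−V)·d_B)·d_B = V + 10.2727·d_B = (19.1920,24.5745)
sweep = 180° − θ = 68.0837°

center=(17.6218,9.4498) T_A=(4.1763,16.5519) T_B=(19.1920,24.5745) sweep=68.0837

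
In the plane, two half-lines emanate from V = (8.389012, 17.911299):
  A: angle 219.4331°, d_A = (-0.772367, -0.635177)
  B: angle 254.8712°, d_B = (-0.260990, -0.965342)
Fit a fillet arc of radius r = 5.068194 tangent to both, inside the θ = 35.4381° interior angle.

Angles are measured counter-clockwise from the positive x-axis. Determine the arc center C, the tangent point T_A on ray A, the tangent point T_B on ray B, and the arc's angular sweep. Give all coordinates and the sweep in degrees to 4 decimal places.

center=(-0.6435,3.9213) T_A=(-3.8627,7.8358) T_B=(4.2491,2.5985) sweep=144.5619

bisector direction at 237.1522° = (-0.542410,-0.840114)
center distance |VC| = r/sin(θ/2) = 5.068194/sin(17.7190°) = 16.652530
C = V + |VC|·bis = (-0.6435,3.9213)
T_A = V + ((C−V)·d_A)·d_A = V + 15.8625·d_A = (-3.8627,7.8358)
T_B = V + ((C−V)·d_B)·d_B = V + 15.8625·d_B = (4.2491,2.5985)
sweep = 180° − θ = 144.5619°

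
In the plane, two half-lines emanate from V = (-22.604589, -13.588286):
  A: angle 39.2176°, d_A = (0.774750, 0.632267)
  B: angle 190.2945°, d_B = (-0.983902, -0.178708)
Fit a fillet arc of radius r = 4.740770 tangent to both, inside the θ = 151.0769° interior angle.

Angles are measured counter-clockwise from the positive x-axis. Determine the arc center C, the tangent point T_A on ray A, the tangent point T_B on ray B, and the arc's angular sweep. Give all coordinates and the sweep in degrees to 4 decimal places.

bisector direction at 114.7560° = (-0.418756,0.908099)
center distance |VC| = r/sin(θ/2) = 4.740770/sin(75.5384°) = 4.895894
C = V + |VC|·bis = (-24.6548,-9.1423)
T_A = V + ((C−V)·d_A)·d_A = V + 1.2227·d_A = (-21.6573,-12.8152)
T_B = V + ((C−V)·d_B)·d_B = V + 1.2227·d_B = (-23.8076,-13.8068)
sweep = 180° − θ = 28.9231°

center=(-24.6548,-9.1423) T_A=(-21.6573,-12.8152) T_B=(-23.8076,-13.8068) sweep=28.9231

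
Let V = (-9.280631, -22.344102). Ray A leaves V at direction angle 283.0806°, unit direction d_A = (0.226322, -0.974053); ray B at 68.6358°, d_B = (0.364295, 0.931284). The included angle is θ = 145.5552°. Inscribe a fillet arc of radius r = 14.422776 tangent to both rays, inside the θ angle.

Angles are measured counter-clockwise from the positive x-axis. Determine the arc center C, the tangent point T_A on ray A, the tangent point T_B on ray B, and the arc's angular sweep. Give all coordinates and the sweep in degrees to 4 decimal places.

bisector direction at 355.8582° = (0.997388,-0.072225)
center distance |VC| = r/sin(θ/2) = 14.422776/sin(72.7776°) = 15.099811
C = V + |VC|·bis = (5.7797,-23.4347)
T_A = V + ((C−V)·d_A)·d_A = V + 4.4708·d_A = (-8.2688,-26.6989)
T_B = V + ((C−V)·d_B)·d_B = V + 4.4708·d_B = (-7.6520,-18.1805)
sweep = 180° − θ = 34.4448°

center=(5.7797,-23.4347) T_A=(-8.2688,-26.6989) T_B=(-7.6520,-18.1805) sweep=34.4448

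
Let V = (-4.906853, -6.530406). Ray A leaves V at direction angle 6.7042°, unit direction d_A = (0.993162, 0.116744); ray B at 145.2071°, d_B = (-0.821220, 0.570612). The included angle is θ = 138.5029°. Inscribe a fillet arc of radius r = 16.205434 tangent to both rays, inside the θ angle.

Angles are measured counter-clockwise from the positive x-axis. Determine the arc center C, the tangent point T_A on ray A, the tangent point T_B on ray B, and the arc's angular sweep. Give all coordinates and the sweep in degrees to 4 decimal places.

bisector direction at 75.9556° = (0.242673,0.970108)
center distance |VC| = r/sin(θ/2) = 16.205434/sin(69.2515°) = 17.329343
C = V + |VC|·bis = (-0.7015,10.2809)
T_A = V + ((C−V)·d_A)·d_A = V + 6.1392·d_A = (1.1904,-5.8137)
T_B = V + ((C−V)·d_B)·d_B = V + 6.1392·d_B = (-9.9485,-3.0273)
sweep = 180° − θ = 41.4971°

center=(-0.7015,10.2809) T_A=(1.1904,-5.8137) T_B=(-9.9485,-3.0273) sweep=41.4971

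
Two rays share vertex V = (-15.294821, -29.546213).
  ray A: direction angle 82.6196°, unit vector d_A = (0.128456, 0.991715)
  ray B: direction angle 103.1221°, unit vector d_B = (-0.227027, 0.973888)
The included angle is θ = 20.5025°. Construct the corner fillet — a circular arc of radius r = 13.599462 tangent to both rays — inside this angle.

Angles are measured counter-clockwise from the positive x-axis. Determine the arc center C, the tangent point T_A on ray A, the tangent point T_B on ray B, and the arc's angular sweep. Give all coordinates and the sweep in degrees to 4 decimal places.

center=(-19.1221,46.7744) T_A=(-5.6353,45.0274) T_B=(-32.3665,43.6869) sweep=159.4975

bisector direction at 92.8709° = (-0.050085,0.998745)
center distance |VC| = r/sin(θ/2) = 13.599462/sin(10.2513°) = 76.416492
C = V + |VC|·bis = (-19.1221,46.7744)
T_A = V + ((C−V)·d_A)·d_A = V + 75.1966·d_A = (-5.6353,45.0274)
T_B = V + ((C−V)·d_B)·d_B = V + 75.1966·d_B = (-32.3665,43.6869)
sweep = 180° − θ = 159.4975°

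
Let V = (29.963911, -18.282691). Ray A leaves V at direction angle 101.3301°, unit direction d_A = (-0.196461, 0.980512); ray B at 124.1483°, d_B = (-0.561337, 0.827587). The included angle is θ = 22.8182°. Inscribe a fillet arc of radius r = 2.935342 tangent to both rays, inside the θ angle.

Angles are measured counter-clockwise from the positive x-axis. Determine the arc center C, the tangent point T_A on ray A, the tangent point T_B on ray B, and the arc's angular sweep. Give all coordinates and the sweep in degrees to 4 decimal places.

center=(24.2281,-4.5971) T_A=(27.1062,-4.0204) T_B=(21.7988,-6.2448) sweep=157.1818

bisector direction at 112.7392° = (-0.386537,0.922274)
center distance |VC| = r/sin(θ/2) = 2.935342/sin(11.4091°) = 14.838972
C = V + |VC|·bis = (24.2281,-4.5971)
T_A = V + ((C−V)·d_A)·d_A = V + 14.5458·d_A = (27.1062,-4.0204)
T_B = V + ((C−V)·d_B)·d_B = V + 14.5458·d_B = (21.7988,-6.2448)
sweep = 180° − θ = 157.1818°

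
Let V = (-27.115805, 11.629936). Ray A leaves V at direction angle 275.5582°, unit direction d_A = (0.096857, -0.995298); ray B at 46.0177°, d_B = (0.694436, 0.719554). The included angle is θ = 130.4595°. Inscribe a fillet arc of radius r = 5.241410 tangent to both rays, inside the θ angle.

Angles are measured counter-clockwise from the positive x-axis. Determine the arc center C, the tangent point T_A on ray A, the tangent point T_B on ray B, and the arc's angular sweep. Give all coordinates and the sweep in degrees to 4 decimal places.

center=(-21.6648,9.7304) T_A=(-26.8816,9.2227) T_B=(-25.4363,13.3702) sweep=49.5405

bisector direction at 340.7880° = (0.944307,-0.329065)
center distance |VC| = r/sin(θ/2) = 5.241410/sin(65.2297°) = 5.772509
C = V + |VC|·bis = (-21.6648,9.7304)
T_A = V + ((C−V)·d_A)·d_A = V + 2.4186·d_A = (-26.8816,9.2227)
T_B = V + ((C−V)·d_B)·d_B = V + 2.4186·d_B = (-25.4363,13.3702)
sweep = 180° − θ = 49.5405°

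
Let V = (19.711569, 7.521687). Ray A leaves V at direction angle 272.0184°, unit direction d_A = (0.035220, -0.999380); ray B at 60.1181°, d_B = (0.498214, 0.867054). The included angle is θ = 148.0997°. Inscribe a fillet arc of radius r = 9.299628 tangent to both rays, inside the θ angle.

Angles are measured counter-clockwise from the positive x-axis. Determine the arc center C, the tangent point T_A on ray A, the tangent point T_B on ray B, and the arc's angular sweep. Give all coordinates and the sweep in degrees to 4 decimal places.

bisector direction at 346.0682° = (0.970583,-0.240766)
center distance |VC| = r/sin(θ/2) = 9.299628/sin(74.0499°) = 9.671988
C = V + |VC|·bis = (29.0990,5.1930)
T_A = V + ((C−V)·d_A)·d_A = V + 2.6579·d_A = (19.8052,4.8655)
T_B = V + ((C−V)·d_B)·d_B = V + 2.6579·d_B = (21.0358,9.8262)
sweep = 180° − θ = 31.9003°

center=(29.0990,5.1930) T_A=(19.8052,4.8655) T_B=(21.0358,9.8262) sweep=31.9003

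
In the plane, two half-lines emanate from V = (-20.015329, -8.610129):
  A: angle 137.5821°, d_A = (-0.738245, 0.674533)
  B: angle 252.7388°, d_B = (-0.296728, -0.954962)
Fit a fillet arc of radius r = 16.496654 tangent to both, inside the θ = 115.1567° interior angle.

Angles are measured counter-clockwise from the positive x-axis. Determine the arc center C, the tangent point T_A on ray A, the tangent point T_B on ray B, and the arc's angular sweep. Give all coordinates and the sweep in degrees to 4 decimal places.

bisector direction at 195.1604° = (-0.965197,-0.261523)
center distance |VC| = r/sin(θ/2) = 16.496654/sin(57.5784°) = 19.542895
C = V + |VC|·bis = (-38.8781,-13.7210)
T_A = V + ((C−V)·d_A)·d_A = V + 10.4778·d_A = (-27.7505,-1.5425)
T_B = V + ((C−V)·d_B)·d_B = V + 10.4778·d_B = (-23.1244,-18.6161)
sweep = 180° − θ = 64.8433°

center=(-38.8781,-13.7210) T_A=(-27.7505,-1.5425) T_B=(-23.1244,-18.6161) sweep=64.8433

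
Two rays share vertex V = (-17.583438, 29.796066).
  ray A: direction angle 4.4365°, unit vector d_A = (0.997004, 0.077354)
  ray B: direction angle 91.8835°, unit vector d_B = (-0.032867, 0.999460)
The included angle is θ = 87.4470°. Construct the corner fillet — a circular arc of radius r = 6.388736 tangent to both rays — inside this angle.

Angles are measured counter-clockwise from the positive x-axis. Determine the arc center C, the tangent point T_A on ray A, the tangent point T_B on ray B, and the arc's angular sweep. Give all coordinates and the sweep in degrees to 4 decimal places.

bisector direction at 48.1600° = (0.667053,0.745010)
center distance |VC| = r/sin(θ/2) = 6.388736/sin(43.7235°) = 9.243245
C = V + |VC|·bis = (-11.4177,36.6824)
T_A = V + ((C−V)·d_A)·d_A = V + 6.6799·d_A = (-10.9235,30.3128)
T_B = V + ((C−V)·d_B)·d_B = V + 6.6799·d_B = (-17.8030,36.4724)
sweep = 180° − θ = 92.5530°

center=(-11.4177,36.6824) T_A=(-10.9235,30.3128) T_B=(-17.8030,36.4724) sweep=92.5530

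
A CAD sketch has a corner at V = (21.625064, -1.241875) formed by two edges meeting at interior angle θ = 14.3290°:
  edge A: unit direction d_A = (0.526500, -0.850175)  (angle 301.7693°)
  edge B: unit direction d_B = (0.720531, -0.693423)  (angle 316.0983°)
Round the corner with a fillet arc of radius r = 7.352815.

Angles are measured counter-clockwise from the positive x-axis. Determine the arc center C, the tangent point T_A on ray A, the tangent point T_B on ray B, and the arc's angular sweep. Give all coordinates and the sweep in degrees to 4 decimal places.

center=(58.6739,-47.1016) T_A=(52.4227,-50.9728) T_B=(63.7725,-41.8036) sweep=165.6710

bisector direction at 308.9338° = (0.628422,-0.777873)
center distance |VC| = r/sin(θ/2) = 7.352815/sin(7.1645°) = 58.955286
C = V + |VC|·bis = (58.6739,-47.1016)
T_A = V + ((C−V)·d_A)·d_A = V + 58.4950·d_A = (52.4227,-50.9728)
T_B = V + ((C−V)·d_B)·d_B = V + 58.4950·d_B = (63.7725,-41.8036)
sweep = 180° − θ = 165.6710°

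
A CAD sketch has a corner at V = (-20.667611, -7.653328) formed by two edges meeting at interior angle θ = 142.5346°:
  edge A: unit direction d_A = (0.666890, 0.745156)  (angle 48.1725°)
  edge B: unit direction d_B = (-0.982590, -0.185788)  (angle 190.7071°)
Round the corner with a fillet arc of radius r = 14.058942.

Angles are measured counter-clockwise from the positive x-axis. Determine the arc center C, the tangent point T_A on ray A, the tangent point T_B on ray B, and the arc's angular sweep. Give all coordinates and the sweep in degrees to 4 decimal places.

center=(-27.9642,5.2751) T_A=(-17.4881,-4.1007) T_B=(-25.3522,-8.5391) sweep=37.4654

bisector direction at 119.4398° = (-0.491509,0.870873)
center distance |VC| = r/sin(θ/2) = 14.058942/sin(71.2673°) = 14.845342
C = V + |VC|·bis = (-27.9642,5.2751)
T_A = V + ((C−V)·d_A)·d_A = V + 4.7676·d_A = (-17.4881,-4.1007)
T_B = V + ((C−V)·d_B)·d_B = V + 4.7676·d_B = (-25.3522,-8.5391)
sweep = 180° − θ = 37.4654°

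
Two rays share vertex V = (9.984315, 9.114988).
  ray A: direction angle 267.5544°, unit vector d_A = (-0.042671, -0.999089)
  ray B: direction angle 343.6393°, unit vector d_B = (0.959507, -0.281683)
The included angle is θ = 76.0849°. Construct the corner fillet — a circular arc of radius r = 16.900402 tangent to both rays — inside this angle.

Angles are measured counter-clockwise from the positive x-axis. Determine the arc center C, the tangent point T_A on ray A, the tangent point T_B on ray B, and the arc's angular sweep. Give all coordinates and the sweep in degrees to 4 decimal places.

center=(25.9477,-13.1850) T_A=(9.0627,-12.4639) T_B=(30.7083,3.0310) sweep=103.9151

bisector direction at 305.5968° = (0.582078,-0.813133)
center distance |VC| = r/sin(θ/2) = 16.900402/sin(38.0425°) = 27.424804
C = V + |VC|·bis = (25.9477,-13.1850)
T_A = V + ((C−V)·d_A)·d_A = V + 21.5985·d_A = (9.0627,-12.4639)
T_B = V + ((C−V)·d_B)·d_B = V + 21.5985·d_B = (30.7083,3.0310)
sweep = 180° − θ = 103.9151°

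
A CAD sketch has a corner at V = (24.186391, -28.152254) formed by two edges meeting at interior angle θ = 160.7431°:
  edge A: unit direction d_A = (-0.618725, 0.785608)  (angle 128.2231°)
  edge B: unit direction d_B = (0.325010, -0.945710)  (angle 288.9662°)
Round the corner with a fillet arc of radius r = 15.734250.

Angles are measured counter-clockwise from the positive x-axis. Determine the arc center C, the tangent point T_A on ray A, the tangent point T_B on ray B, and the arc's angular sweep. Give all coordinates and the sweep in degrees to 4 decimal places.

center=(10.1739,-35.7904) T_A=(22.5348,-26.0552) T_B=(25.0539,-30.6766) sweep=19.2569

bisector direction at 208.5946° = (-0.878028,-0.478610)
center distance |VC| = r/sin(θ/2) = 15.734250/sin(80.3715°) = 15.959064
C = V + |VC|·bis = (10.1739,-35.7904)
T_A = V + ((C−V)·d_A)·d_A = V + 2.6693·d_A = (22.5348,-26.0552)
T_B = V + ((C−V)·d_B)·d_B = V + 2.6693·d_B = (25.0539,-30.6766)
sweep = 180° − θ = 19.2569°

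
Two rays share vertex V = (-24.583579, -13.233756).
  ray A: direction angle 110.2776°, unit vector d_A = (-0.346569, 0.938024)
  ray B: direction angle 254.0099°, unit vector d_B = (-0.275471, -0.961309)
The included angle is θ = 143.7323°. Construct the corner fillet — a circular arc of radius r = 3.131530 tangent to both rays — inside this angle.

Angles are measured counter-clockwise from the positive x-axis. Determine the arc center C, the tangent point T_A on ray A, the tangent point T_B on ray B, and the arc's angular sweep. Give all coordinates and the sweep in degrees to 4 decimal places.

bisector direction at 182.1438° = (-0.999300,-0.037407)
center distance |VC| = r/sin(θ/2) = 3.131530/sin(71.8662°) = 3.295196
C = V + |VC|·bis = (-27.8765,-13.3570)
T_A = V + ((C−V)·d_A)·d_A = V + 1.0256·d_A = (-24.9390,-12.2717)
T_B = V + ((C−V)·d_B)·d_B = V + 1.0256·d_B = (-24.8661,-14.2197)
sweep = 180° − θ = 36.2677°

center=(-27.8765,-13.3570) T_A=(-24.9390,-12.2717) T_B=(-24.8661,-14.2197) sweep=36.2677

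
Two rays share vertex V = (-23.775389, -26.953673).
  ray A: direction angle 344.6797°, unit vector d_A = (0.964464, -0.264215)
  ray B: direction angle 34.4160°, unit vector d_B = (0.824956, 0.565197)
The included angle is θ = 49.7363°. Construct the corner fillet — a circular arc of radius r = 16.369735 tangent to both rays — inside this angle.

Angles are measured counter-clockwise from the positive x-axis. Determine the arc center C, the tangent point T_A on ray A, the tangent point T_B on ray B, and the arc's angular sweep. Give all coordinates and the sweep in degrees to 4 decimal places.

center=(14.6117,-20.4969) T_A=(10.2866,-36.2849) T_B=(5.3595,-6.9926) sweep=130.2637

bisector direction at 9.5479° = (0.986147,0.165871)
center distance |VC| = r/sin(θ/2) = 16.369735/sin(24.8681°) = 38.926296
C = V + |VC|·bis = (14.6117,-20.4969)
T_A = V + ((C−V)·d_A)·d_A = V + 35.3170·d_A = (10.2866,-36.2849)
T_B = V + ((C−V)·d_B)·d_B = V + 35.3170·d_B = (5.3595,-6.9926)
sweep = 180° − θ = 130.2637°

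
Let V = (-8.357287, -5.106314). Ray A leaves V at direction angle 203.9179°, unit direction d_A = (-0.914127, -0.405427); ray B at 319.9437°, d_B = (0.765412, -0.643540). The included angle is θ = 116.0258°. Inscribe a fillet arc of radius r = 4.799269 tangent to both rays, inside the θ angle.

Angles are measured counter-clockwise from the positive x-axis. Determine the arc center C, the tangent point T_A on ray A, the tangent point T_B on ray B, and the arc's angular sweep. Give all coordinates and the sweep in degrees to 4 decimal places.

bisector direction at 261.9308° = (-0.140369,-0.990099)
center distance |VC| = r/sin(θ/2) = 4.799269/sin(58.0129°) = 5.658398
C = V + |VC|·bis = (-9.1516,-10.7087)
T_A = V + ((C−V)·d_A)·d_A = V + 2.9974·d_A = (-11.0973,-6.3215)
T_B = V + ((C−V)·d_B)·d_B = V + 2.9974·d_B = (-6.0630,-7.0353)
sweep = 180° − θ = 63.9742°

center=(-9.1516,-10.7087) T_A=(-11.0973,-6.3215) T_B=(-6.0630,-7.0353) sweep=63.9742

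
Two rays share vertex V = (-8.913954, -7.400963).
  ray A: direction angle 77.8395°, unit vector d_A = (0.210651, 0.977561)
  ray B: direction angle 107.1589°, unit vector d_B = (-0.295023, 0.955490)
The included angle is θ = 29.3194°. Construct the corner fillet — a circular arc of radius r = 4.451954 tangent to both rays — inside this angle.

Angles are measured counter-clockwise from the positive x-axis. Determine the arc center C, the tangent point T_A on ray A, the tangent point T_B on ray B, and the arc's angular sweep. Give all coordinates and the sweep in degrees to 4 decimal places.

center=(-9.6810,10.1736) T_A=(-5.3290,9.2358) T_B=(-13.9348,8.8601) sweep=150.6806

bisector direction at 92.4992° = (-0.043605,0.999049)
center distance |VC| = r/sin(θ/2) = 4.451954/sin(14.6597°) = 17.591265
C = V + |VC|·bis = (-9.6810,10.1736)
T_A = V + ((C−V)·d_A)·d_A = V + 17.0186·d_A = (-5.3290,9.2358)
T_B = V + ((C−V)·d_B)·d_B = V + 17.0186·d_B = (-13.9348,8.8601)
sweep = 180° − θ = 150.6806°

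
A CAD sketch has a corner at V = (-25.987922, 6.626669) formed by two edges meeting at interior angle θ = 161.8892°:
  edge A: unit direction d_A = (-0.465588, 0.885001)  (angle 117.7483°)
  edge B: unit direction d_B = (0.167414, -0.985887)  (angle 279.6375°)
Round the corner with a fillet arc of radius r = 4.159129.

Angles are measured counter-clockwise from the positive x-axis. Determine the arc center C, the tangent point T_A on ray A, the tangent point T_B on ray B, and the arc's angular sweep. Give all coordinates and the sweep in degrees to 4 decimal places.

center=(-29.9774,5.2769) T_A=(-26.2965,7.2133) T_B=(-25.8769,5.9732) sweep=18.1108

bisector direction at 198.6929° = (-0.947250,-0.320496)
center distance |VC| = r/sin(θ/2) = 4.159129/sin(80.9446°) = 4.211620
C = V + |VC|·bis = (-29.9774,5.2769)
T_A = V + ((C−V)·d_A)·d_A = V + 0.6629·d_A = (-26.2965,7.2133)
T_B = V + ((C−V)·d_B)·d_B = V + 0.6629·d_B = (-25.8769,5.9732)
sweep = 180° − θ = 18.1108°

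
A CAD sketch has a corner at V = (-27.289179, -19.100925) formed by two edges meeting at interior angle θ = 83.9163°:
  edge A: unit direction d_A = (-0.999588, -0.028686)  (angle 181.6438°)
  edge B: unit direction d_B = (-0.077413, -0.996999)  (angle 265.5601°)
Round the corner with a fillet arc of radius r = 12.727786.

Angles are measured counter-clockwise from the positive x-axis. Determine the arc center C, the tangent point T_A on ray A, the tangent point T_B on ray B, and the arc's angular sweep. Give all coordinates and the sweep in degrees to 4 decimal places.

bisector direction at 223.6020° = (-0.724148,-0.689644)
center distance |VC| = r/sin(θ/2) = 12.727786/sin(41.9582°) = 19.036826
C = V + |VC|·bis = (-41.0747,-32.2296)
T_A = V + ((C−V)·d_A)·d_A = V + 14.1564·d_A = (-41.4398,-19.5070)
T_B = V + ((C−V)·d_B)·d_B = V + 14.1564·d_B = (-28.3851,-33.2149)
sweep = 180° − θ = 96.0837°

center=(-41.0747,-32.2296) T_A=(-41.4398,-19.5070) T_B=(-28.3851,-33.2149) sweep=96.0837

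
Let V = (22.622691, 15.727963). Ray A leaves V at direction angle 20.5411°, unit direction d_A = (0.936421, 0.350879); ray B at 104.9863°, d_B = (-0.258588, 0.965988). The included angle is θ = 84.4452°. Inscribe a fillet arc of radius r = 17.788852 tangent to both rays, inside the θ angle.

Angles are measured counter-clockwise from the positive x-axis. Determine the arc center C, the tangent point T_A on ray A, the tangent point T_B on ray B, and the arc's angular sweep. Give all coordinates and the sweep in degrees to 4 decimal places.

bisector direction at 62.7637° = (0.457661,0.889127)
center distance |VC| = r/sin(θ/2) = 17.788852/sin(42.2226°) = 26.471004
C = V + |VC|·bis = (34.7374,39.2640)
T_A = V + ((C−V)·d_A)·d_A = V + 19.6028·d_A = (40.9792,22.6062)
T_B = V + ((C−V)·d_B)·d_B = V + 19.6028·d_B = (17.5536,34.6641)
sweep = 180° − θ = 95.5548°

center=(34.7374,39.2640) T_A=(40.9792,22.6062) T_B=(17.5536,34.6641) sweep=95.5548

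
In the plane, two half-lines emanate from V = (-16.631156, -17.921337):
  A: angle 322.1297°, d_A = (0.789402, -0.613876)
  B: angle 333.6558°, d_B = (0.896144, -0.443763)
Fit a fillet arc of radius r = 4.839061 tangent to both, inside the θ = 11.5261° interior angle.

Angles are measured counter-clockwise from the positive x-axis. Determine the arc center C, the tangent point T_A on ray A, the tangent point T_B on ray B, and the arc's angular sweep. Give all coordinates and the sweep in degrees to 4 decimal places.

center=(24.1891,-43.5350) T_A=(21.2185,-47.3550) T_B=(26.3365,-39.1985) sweep=168.4739

bisector direction at 327.8927° = (0.847055,-0.531506)
center distance |VC| = r/sin(θ/2) = 4.839061/sin(5.7630°) = 48.190773
C = V + |VC|·bis = (24.1891,-43.5350)
T_A = V + ((C−V)·d_A)·d_A = V + 47.9472·d_A = (21.2185,-47.3550)
T_B = V + ((C−V)·d_B)·d_B = V + 47.9472·d_B = (26.3365,-39.1985)
sweep = 180° − θ = 168.4739°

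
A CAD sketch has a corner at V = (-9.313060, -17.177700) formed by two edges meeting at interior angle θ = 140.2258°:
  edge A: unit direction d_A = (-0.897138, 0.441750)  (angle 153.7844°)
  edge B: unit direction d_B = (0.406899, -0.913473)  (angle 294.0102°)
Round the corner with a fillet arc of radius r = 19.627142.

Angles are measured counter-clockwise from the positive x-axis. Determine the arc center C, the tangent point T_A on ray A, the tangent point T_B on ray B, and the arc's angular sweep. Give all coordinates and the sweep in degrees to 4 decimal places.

bisector direction at 223.8973° = (-0.720584,-0.693368)
center distance |VC| = r/sin(θ/2) = 19.627142/sin(70.1129°) = 20.871840
C = V + |VC|·bis = (-24.3530,-31.6496)
T_A = V + ((C−V)·d_A)·d_A = V + 7.0999·d_A = (-15.6827,-14.0413)
T_B = V + ((C−V)·d_B)·d_B = V + 7.0999·d_B = (-6.4241,-23.6633)
sweep = 180° − θ = 39.7742°

center=(-24.3530,-31.6496) T_A=(-15.6827,-14.0413) T_B=(-6.4241,-23.6633) sweep=39.7742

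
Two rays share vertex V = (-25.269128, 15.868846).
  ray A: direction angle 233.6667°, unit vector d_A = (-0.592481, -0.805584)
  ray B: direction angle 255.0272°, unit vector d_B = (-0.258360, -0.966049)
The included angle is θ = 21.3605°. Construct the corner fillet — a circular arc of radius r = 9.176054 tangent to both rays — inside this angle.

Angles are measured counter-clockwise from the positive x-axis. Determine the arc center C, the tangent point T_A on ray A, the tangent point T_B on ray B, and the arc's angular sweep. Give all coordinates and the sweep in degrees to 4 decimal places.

bisector direction at 244.3470° = (-0.432921,-0.901432)
center distance |VC| = r/sin(θ/2) = 9.176054/sin(10.6802°) = 49.512536
C = V + |VC|·bis = (-46.7041,-28.7633)
T_A = V + ((C−V)·d_A)·d_A = V + 48.6548·d_A = (-54.0962,-23.3267)
T_B = V + ((C−V)·d_B)·d_B = V + 48.6548·d_B = (-37.8396,-31.1341)
sweep = 180° − θ = 158.6395°

center=(-46.7041,-28.7633) T_A=(-54.0962,-23.3267) T_B=(-37.8396,-31.1341) sweep=158.6395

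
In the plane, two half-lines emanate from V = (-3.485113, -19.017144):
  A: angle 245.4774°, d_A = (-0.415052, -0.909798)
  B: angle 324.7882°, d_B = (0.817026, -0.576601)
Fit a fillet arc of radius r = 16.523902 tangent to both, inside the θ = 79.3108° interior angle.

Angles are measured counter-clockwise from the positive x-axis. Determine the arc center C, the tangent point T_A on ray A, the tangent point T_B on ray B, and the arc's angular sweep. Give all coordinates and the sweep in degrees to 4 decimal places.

center=(3.2744,-44.0120) T_A=(-11.7590,-37.1537) T_B=(12.8020,-30.5115) sweep=100.6892

bisector direction at 285.1328° = (0.261057,-0.965323)
center distance |VC| = r/sin(θ/2) = 16.523902/sin(39.6554°) = 25.892686
C = V + |VC|·bis = (3.2744,-44.0120)
T_A = V + ((C−V)·d_A)·d_A = V + 19.9347·d_A = (-11.7590,-37.1537)
T_B = V + ((C−V)·d_B)·d_B = V + 19.9347·d_B = (12.8020,-30.5115)
sweep = 180° − θ = 100.6892°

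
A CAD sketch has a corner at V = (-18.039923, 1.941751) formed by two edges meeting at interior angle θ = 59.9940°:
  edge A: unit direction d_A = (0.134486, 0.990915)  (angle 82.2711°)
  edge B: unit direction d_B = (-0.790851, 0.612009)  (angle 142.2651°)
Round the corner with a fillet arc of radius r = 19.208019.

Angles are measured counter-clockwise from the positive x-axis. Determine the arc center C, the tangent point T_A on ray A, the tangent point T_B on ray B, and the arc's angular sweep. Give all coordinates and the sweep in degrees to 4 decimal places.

bisector direction at 112.2681° = (-0.378941,0.925421)
center distance |VC| = r/sin(θ/2) = 19.208019/sin(29.9970°) = 38.419522
C = V + |VC|·bis = (-32.5987,37.4960)
T_A = V + ((C−V)·d_A)·d_A = V + 33.2733·d_A = (-13.5651,34.9128)
T_B = V + ((C−V)·d_B)·d_B = V + 33.2733·d_B = (-44.3541,22.3053)
sweep = 180° − θ = 120.0060°

center=(-32.5987,37.4960) T_A=(-13.5651,34.9128) T_B=(-44.3541,22.3053) sweep=120.0060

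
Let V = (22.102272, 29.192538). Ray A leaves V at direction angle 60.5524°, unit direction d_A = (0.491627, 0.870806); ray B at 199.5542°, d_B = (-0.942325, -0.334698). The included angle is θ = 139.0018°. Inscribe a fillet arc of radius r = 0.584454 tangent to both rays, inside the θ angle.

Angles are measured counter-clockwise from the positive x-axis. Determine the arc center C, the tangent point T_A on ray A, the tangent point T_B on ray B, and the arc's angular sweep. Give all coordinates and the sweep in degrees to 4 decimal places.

center=(21.7008,29.6701) T_A=(22.2097,29.3828) T_B=(21.8964,29.1194) sweep=40.9982

bisector direction at 130.0533° = (-0.643500,0.765446)
center distance |VC| = r/sin(θ/2) = 0.584454/sin(69.5009°) = 0.623965
C = V + |VC|·bis = (21.7008,29.6701)
T_A = V + ((C−V)·d_A)·d_A = V + 0.2185·d_A = (22.2097,29.3828)
T_B = V + ((C−V)·d_B)·d_B = V + 0.2185·d_B = (21.8964,29.1194)
sweep = 180° − θ = 40.9982°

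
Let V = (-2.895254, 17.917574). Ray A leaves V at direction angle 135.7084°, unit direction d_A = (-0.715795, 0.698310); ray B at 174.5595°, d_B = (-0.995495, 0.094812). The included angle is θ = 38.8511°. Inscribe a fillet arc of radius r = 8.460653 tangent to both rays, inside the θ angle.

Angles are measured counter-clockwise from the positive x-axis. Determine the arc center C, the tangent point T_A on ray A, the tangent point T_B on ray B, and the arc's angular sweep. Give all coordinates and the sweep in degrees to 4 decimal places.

center=(-25.9762,28.6148) T_A=(-20.0680,34.6709) T_B=(-26.7784,20.1922) sweep=141.1489

bisector direction at 155.1340° = (-0.907293,0.420498)
center distance |VC| = r/sin(θ/2) = 8.460653/sin(19.4256°) = 25.439321
C = V + |VC|·bis = (-25.9762,28.6148)
T_A = V + ((C−V)·d_A)·d_A = V + 23.9912·d_A = (-20.0680,34.6709)
T_B = V + ((C−V)·d_B)·d_B = V + 23.9912·d_B = (-26.7784,20.1922)
sweep = 180° − θ = 141.1489°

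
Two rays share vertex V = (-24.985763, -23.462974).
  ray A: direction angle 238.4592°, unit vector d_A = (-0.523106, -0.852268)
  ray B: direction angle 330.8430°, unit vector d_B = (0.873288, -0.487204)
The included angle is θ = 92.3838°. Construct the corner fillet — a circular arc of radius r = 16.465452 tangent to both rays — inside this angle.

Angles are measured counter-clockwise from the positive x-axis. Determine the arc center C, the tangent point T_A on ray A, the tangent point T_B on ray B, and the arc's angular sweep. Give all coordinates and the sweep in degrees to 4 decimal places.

center=(-19.2149,-45.5371) T_A=(-33.2478,-36.9239) T_B=(-11.1928,-31.1580) sweep=87.6162

bisector direction at 284.6511° = (0.252932,-0.967484)
center distance |VC| = r/sin(θ/2) = 16.465452/sin(46.1919°) = 22.816005
C = V + |VC|·bis = (-19.2149,-45.5371)
T_A = V + ((C−V)·d_A)·d_A = V + 15.7943·d_A = (-33.2478,-36.9239)
T_B = V + ((C−V)·d_B)·d_B = V + 15.7943·d_B = (-11.1928,-31.1580)
sweep = 180° − θ = 87.6162°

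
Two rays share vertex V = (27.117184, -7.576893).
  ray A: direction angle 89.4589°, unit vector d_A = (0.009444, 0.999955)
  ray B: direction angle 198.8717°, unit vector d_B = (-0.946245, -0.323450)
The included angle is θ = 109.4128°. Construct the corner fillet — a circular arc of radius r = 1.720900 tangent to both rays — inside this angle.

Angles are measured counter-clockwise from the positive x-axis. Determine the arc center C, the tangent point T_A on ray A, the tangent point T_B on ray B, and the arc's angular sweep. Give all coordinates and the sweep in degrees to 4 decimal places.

bisector direction at 144.1653° = (-0.810709,0.585449)
center distance |VC| = r/sin(θ/2) = 1.720900/sin(54.7064°) = 2.108424
C = V + |VC|·bis = (25.4079,-6.3425)
T_A = V + ((C−V)·d_A)·d_A = V + 1.2182·d_A = (27.1287,-6.3588)
T_B = V + ((C−V)·d_B)·d_B = V + 1.2182·d_B = (25.9645,-7.9709)
sweep = 180° − θ = 70.5872°

center=(25.4079,-6.3425) T_A=(27.1287,-6.3588) T_B=(25.9645,-7.9709) sweep=70.5872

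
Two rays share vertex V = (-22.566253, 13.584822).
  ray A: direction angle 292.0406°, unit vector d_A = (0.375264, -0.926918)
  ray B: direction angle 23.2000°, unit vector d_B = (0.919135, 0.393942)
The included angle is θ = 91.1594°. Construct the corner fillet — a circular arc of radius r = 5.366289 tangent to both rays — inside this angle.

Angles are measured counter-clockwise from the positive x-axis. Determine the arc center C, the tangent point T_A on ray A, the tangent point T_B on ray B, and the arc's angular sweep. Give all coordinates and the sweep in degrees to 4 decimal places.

center=(-15.6187,10.7241) T_A=(-20.5928,8.7104) T_B=(-17.7327,15.6565) sweep=88.8406

bisector direction at 337.6203° = (0.924681,-0.380743)
center distance |VC| = r/sin(θ/2) = 5.366289/sin(45.5797°) = 7.513446
C = V + |VC|·bis = (-15.6187,10.7241)
T_A = V + ((C−V)·d_A)·d_A = V + 5.2588·d_A = (-20.5928,8.7104)
T_B = V + ((C−V)·d_B)·d_B = V + 5.2588·d_B = (-17.7327,15.6565)
sweep = 180° − θ = 88.8406°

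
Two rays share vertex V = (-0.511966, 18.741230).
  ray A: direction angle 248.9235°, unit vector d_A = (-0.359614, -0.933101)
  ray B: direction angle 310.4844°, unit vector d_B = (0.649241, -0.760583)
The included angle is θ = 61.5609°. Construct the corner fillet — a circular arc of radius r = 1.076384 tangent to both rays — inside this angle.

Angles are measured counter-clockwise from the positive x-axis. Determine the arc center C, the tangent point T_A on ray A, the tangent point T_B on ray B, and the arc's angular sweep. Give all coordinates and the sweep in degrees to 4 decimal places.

bisector direction at 279.7040° = (0.168557,-0.985692)
center distance |VC| = r/sin(θ/2) = 1.076384/sin(30.7804°) = 2.103341
C = V + |VC|·bis = (-0.1574,16.6680)
T_A = V + ((C−V)·d_A)·d_A = V + 1.8071·d_A = (-1.1618,17.0551)
T_B = V + ((C−V)·d_B)·d_B = V + 1.8071·d_B = (0.6612,17.3668)
sweep = 180° − θ = 118.4391°

center=(-0.1574,16.6680) T_A=(-1.1618,17.0551) T_B=(0.6612,17.3668) sweep=118.4391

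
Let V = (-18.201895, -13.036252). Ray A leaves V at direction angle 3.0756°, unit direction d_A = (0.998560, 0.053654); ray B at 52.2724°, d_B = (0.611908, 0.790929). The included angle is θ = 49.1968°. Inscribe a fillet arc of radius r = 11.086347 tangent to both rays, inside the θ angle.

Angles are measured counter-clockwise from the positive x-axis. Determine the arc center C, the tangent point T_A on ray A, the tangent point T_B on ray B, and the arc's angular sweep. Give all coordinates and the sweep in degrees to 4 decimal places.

center=(5.3849,-0.6666) T_A=(5.9797,-11.7370) T_B=(-3.3836,6.1173) sweep=130.8032

bisector direction at 27.6740° = (0.885604,0.464440)
center distance |VC| = r/sin(θ/2) = 11.086347/sin(24.5984°) = 26.633521
C = V + |VC|·bis = (5.3849,-0.6666)
T_A = V + ((C−V)·d_A)·d_A = V + 24.2165·d_A = (5.9797,-11.7370)
T_B = V + ((C−V)·d_B)·d_B = V + 24.2165·d_B = (-3.3836,6.1173)
sweep = 180° − θ = 130.8032°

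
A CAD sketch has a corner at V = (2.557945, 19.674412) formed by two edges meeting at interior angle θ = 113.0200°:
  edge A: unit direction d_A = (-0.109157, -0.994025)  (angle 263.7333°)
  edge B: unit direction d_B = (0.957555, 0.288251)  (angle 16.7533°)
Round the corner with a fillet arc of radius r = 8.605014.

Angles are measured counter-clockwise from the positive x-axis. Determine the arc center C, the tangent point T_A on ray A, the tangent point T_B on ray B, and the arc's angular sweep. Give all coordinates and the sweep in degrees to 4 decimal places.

bisector direction at 320.2433° = (0.768767,-0.639529)
center distance |VC| = r/sin(θ/2) = 8.605014/sin(56.5100°) = 10.317984
C = V + |VC|·bis = (10.4901,13.0758)
T_A = V + ((C−V)·d_A)·d_A = V + 5.6934·d_A = (1.9365,14.0151)
T_B = V + ((C−V)·d_B)·d_B = V + 5.6934·d_B = (8.0097,21.3155)
sweep = 180° − θ = 66.9800°

center=(10.4901,13.0758) T_A=(1.9365,14.0151) T_B=(8.0097,21.3155) sweep=66.9800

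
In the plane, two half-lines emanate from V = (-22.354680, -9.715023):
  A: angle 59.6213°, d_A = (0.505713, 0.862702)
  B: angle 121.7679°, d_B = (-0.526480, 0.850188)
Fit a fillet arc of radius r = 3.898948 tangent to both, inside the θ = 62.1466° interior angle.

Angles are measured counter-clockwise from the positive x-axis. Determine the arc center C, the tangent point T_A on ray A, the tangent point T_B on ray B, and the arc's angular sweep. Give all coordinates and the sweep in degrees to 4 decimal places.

center=(-22.4463,-2.1614) T_A=(-19.0826,-4.1332) T_B=(-25.7611,-4.2142) sweep=117.8534

bisector direction at 90.6946° = (-0.012123,0.999927)
center distance |VC| = r/sin(θ/2) = 3.898948/sin(31.0733°) = 7.554135
C = V + |VC|·bis = (-22.4463,-2.1614)
T_A = V + ((C−V)·d_A)·d_A = V + 6.4702·d_A = (-19.0826,-4.1332)
T_B = V + ((C−V)·d_B)·d_B = V + 6.4702·d_B = (-25.7611,-4.2142)
sweep = 180° − θ = 117.8534°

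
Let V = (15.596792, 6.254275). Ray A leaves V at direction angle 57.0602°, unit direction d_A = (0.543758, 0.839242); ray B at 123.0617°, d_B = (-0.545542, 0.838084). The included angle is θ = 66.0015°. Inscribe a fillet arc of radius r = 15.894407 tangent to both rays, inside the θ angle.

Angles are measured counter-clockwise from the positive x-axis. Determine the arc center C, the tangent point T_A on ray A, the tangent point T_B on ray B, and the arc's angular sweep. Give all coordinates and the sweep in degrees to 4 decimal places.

center=(15.5657,35.4370) T_A=(28.9050,26.7943) T_B=(2.2449,26.7660) sweep=113.9985

bisector direction at 90.0610° = (-0.001064,0.999999)
center distance |VC| = r/sin(θ/2) = 15.894407/sin(33.0007°) = 29.182790
C = V + |VC|·bis = (15.5657,35.4370)
T_A = V + ((C−V)·d_A)·d_A = V + 24.4745·d_A = (28.9050,26.7943)
T_B = V + ((C−V)·d_B)·d_B = V + 24.4745·d_B = (2.2449,26.7660)
sweep = 180° − θ = 113.9985°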